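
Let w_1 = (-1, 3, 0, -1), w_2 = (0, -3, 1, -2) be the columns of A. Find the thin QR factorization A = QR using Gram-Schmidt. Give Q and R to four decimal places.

e_1 = w_1/‖w_1‖ = (-1, 3, 0, -1)/3.3166 = (-0.3015, 0.9045, 0.0000, -0.3015).
r_{12} = e_1·w_2 = -2.1106.
u_2 = w_2 + 2.1106·e_1 = (-0.6364, -1.0909, 1.0000, -2.6364).
‖u_2‖ = 3.0896, so e_2 = (-0.2060, -0.3531, 0.3237, -0.8533).

Q = [[-0.3015, -0.2060], [0.9045, -0.3531], [0.0000, 0.3237], [-0.3015, -0.8533]], R = [[3.3166, -2.1106], [0.0000, 3.0896]]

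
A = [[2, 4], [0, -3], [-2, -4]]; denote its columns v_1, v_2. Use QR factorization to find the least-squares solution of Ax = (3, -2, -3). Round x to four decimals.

v_1 = (2, 0, -2); ‖v_1‖ = 2.8284, so q_1 = (0.7071, 0.0000, -0.7071).
q_1·v_2 = 0.7071·4 + 0.0000·(-3) + (-0.7071)·(-4) = 5.6569.
u_2 = v_2 − 5.6569·q_1 = (0.0000, -3.0000, 0.0000).
‖u_2‖ = 3.0000, so q_2 = (0.0000, -1.0000, 0.0000).
Qᵀb = (4.2426, 2.0000).
Back-substitute: x_2 = 2.0000/3.0000 = 0.6667.
x_1 = (4.2426 − 5.6569·0.6667)/2.8284 = 0.1667.

x = (0.1667, 0.6667)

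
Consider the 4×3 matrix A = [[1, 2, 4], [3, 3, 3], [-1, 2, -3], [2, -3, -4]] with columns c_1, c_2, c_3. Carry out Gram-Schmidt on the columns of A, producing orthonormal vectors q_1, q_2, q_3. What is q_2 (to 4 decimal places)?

q_1 = c_1/‖c_1‖ = (1, 3, -1, 2)/3.8730 = (0.2582, 0.7746, -0.2582, 0.5164).
r_{12} = q_1·c_2 = 0.7746.
u_2 = c_2 − 0.7746·q_1 = (1.8000, 2.4000, 2.2000, -3.4000).
‖u_2‖ = 5.0398, so q_2 = (0.3572, 0.4762, 0.4365, -0.6746).

q_2 = (0.3572, 0.4762, 0.4365, -0.6746)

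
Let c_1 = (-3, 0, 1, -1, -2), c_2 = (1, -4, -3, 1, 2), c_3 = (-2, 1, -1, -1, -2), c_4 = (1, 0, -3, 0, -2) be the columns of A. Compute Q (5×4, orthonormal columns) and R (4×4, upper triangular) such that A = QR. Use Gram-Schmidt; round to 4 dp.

c_1 = (-3, 0, 1, -1, -2); ‖c_1‖ = 3.8730, so q_1 = (-0.7746, 0.0000, 0.2582, -0.2582, -0.5164).
q_1·c_2 = (-0.7746)·1 + 0.0000·(-4) + 0.2582·(-3) + (-0.2582)·1 + (-0.5164)·2 = -2.8402.
u_2 = c_2 + 2.8402·q_1 = (-1.2000, -4.0000, -2.2667, 0.2667, 0.5333).
‖u_2‖ = 4.7889, so q_2 = (-0.2506, -0.8353, -0.4733, 0.0557, 0.1114).
q_1·c_3 = (-0.7746)·(-2) + 0.0000·1 + 0.2582·(-1) + (-0.2582)·(-1) + (-0.5164)·(-2) = 2.5820; q_2·c_3 = (-0.2506)·(-2) + (-0.8353)·1 + (-0.4733)·(-1) + 0.0557·(-1) + 0.1114·(-2) = -0.1392.
u_3 = c_3 − 2.5820·q_1 + 0.1392·q_2 = (-0.0349, 0.8837, -1.7326, -0.3256, -0.6512).
‖u_3‖ = 2.0770, so q_3 = (-0.0168, 0.4255, -0.8342, -0.1568, -0.3135).
q_1·c_4 = (-0.7746)·1 + 0.0000·0 + 0.2582·(-3) + (-0.2582)·0 + (-0.5164)·(-2) = -0.5164; q_2·c_4 = (-0.2506)·1 + (-0.8353)·0 + (-0.4733)·(-3) + 0.0557·0 + 0.1114·(-2) = 0.9466; q_3·c_4 = (-0.0168)·1 + 0.4255·0 + (-0.8342)·(-3) + (-0.1568)·0 + (-0.3135)·(-2) = 3.1127.
u_4 = c_4 + 0.5164·q_1 − 0.9466·q_2 − 3.1127·q_3 = (0.8895, -0.5337, 0.1779, 0.3019, -1.3962).
‖u_4‖ = 1.7743, so q_4 = (0.5013, -0.3008, 0.1003, 0.1701, -0.7869).

Q = [[-0.7746, -0.2506, -0.0168, 0.5013], [0.0000, -0.8353, 0.4255, -0.3008], [0.2582, -0.4733, -0.8342, 0.1003], [-0.2582, 0.0557, -0.1568, 0.1701], [-0.5164, 0.1114, -0.3135, -0.7869]], R = [[3.8730, -2.8402, 2.5820, -0.5164], [0.0000, 4.7889, -0.1392, 0.9466], [0.0000, 0.0000, 2.0770, 3.1127], [0.0000, 0.0000, 0.0000, 1.7743]]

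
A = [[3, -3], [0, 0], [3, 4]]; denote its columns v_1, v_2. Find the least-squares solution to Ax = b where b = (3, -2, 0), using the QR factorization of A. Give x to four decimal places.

q_1 = v_1/‖v_1‖ = (3, 0, 3)/4.2426 = (0.7071, 0.0000, 0.7071).
r_{12} = q_1·v_2 = 0.7071.
u_2 = v_2 − 0.7071·q_1 = (-3.5000, 0.0000, 3.5000).
‖u_2‖ = 4.9497, so q_2 = (-0.7071, 0.0000, 0.7071).
Qᵀb = (2.1213, -2.1213).
Back-substitute: x_2 = -2.1213/4.9497 = -0.4286.
x_1 = (2.1213 − 0.7071·(-0.4286))/4.2426 = 0.5714.

x = (0.5714, -0.4286)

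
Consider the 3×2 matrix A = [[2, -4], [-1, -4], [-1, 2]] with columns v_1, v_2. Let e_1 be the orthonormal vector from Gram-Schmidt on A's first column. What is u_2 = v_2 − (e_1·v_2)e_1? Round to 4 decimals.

v_1 = (2, -1, -1); ‖v_1‖ = 2.4495, so e_1 = (0.8165, -0.4082, -0.4082).
e_1·v_2 = 0.8165·(-4) + (-0.4082)·(-4) + (-0.4082)·2 = -2.4495.
u_2 = v_2 + 2.4495·e_1 = (-2.0000, -5.0000, 1.0000).

u_2 = (-2.0000, -5.0000, 1.0000)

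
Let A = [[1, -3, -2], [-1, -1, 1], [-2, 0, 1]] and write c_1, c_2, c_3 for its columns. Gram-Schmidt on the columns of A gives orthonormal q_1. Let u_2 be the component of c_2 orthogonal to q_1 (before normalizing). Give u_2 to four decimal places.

u_2 = (-2.6667, -1.3333, -0.6667)

c_1 = (1, -1, -2); ‖c_1‖ = 2.4495, so q_1 = (0.4082, -0.4082, -0.8165).
q_1·c_2 = 0.4082·(-3) + (-0.4082)·(-1) + (-0.8165)·0 = -0.8165.
u_2 = c_2 + 0.8165·q_1 = (-2.6667, -1.3333, -0.6667).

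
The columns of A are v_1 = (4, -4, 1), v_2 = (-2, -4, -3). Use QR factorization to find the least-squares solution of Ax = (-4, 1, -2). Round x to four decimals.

x = (-0.7382, 0.4721)

v_1 = (4, -4, 1); ‖v_1‖ = 5.7446, so e_1 = (0.6963, -0.6963, 0.1741).
e_1·v_2 = 0.6963·(-2) + (-0.6963)·(-4) + 0.1741·(-3) = 0.8704.
u_2 = v_2 − 0.8704·e_1 = (-2.6061, -3.3939, -3.1515).
‖u_2‖ = 5.3144, so e_2 = (-0.4904, -0.6386, -0.5930).
Qᵀb = (-3.8297, 2.5089).
Back-substitute: x_2 = 2.5089/5.3144 = 0.4721.
x_1 = (-3.8297 − 0.8704·0.4721)/5.7446 = -0.7382.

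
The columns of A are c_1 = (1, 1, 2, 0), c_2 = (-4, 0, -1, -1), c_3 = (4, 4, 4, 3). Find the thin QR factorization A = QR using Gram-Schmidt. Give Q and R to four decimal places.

q_1 = c_1/‖c_1‖ = (1, 1, 2, 0)/2.4495 = (0.4082, 0.4082, 0.8165, 0.0000).
r_{12} = q_1·c_2 = -2.4495.
u_2 = c_2 + 2.4495·q_1 = (-3.0000, 1.0000, 1.0000, -1.0000).
‖u_2‖ = 3.4641, so q_2 = (-0.8660, 0.2887, 0.2887, -0.2887).
r_{13} = q_1·c_3 = 6.5320; r_{23} = q_2·c_3 = -2.0207.
u_3 = c_3 − 6.5320·q_1 + 2.0207·q_2 = (-0.4167, 1.9167, -0.7500, 2.4167).
‖u_3‖ = 3.2016, so q_3 = (-0.1301, 0.5987, -0.2343, 0.7548).

Q = [[0.4082, -0.8660, -0.1301], [0.4082, 0.2887, 0.5987], [0.8165, 0.2887, -0.2343], [0.0000, -0.2887, 0.7548]], R = [[2.4495, -2.4495, 6.5320], [0.0000, 3.4641, -2.0207], [0.0000, 0.0000, 3.2016]]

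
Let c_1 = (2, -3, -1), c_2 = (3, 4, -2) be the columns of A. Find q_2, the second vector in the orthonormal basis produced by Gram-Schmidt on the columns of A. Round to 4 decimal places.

q_2 = (0.6767, 0.5955, -0.4331)

c_1 = (2, -3, -1); ‖c_1‖ = 3.7417, so q_1 = (0.5345, -0.8018, -0.2673).
q_1·c_2 = 0.5345·3 + (-0.8018)·4 + (-0.2673)·(-2) = -1.0690.
u_2 = c_2 + 1.0690·q_1 = (3.5714, 3.1429, -2.2857).
‖u_2‖ = 5.2780, so q_2 = (0.6767, 0.5955, -0.4331).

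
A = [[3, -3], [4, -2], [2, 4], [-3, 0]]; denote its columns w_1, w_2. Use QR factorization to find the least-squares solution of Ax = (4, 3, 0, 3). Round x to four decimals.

x = (0.2674, -0.5377)

w_1 = (3, 4, 2, -3); ‖w_1‖ = 6.1644, so e_1 = (0.4867, 0.6489, 0.3244, -0.4867).
e_1·w_2 = 0.4867·(-3) + 0.6489·(-2) + 0.3244·4 + (-0.4867)·0 = -1.4600.
u_2 = w_2 + 1.4600·e_1 = (-2.2895, -1.0526, 4.4737, -0.7105).
‖u_2‖ = 5.1835, so e_2 = (-0.4417, -0.2031, 0.8631, -0.1371).
Qᵀb = (2.4333, -2.7872).
Back-substitute: x_2 = -2.7872/5.1835 = -0.5377.
x_1 = (2.4333 + 1.4600·(-0.5377))/6.1644 = 0.2674.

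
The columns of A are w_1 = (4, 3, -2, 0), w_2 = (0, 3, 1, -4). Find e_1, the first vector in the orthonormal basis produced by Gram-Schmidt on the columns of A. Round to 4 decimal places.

e_1 = (0.7428, 0.5571, -0.3714, 0.0000)

w_1 = (4, 3, -2, 0); ‖w_1‖ = 5.3852, so e_1 = (0.7428, 0.5571, -0.3714, 0.0000).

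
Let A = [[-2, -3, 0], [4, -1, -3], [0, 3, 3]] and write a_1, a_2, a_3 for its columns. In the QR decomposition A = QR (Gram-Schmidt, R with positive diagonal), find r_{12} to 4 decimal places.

r_{12} = 0.4472

a_1 = (-2, 4, 0); ‖a_1‖ = 4.4721, so e_1 = (-0.4472, 0.8944, 0.0000).
r_{12} = e_1·a_2 = 0.4472.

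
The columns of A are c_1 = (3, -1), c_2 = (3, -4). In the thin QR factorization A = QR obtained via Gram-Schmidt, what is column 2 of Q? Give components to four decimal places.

q_1 = c_1/‖c_1‖ = (3, -1)/3.1623 = (0.9487, -0.3162).
r_{12} = q_1·c_2 = 4.1110.
u_2 = c_2 − 4.1110·q_1 = (-0.9000, -2.7000).
‖u_2‖ = 2.8460, so q_2 = (-0.3162, -0.9487).

q_2 = (-0.3162, -0.9487)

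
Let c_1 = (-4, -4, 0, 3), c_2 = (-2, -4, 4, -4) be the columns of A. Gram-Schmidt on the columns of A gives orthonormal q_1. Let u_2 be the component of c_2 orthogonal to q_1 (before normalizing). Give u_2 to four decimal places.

q_1 = c_1/‖c_1‖ = (-4, -4, 0, 3)/6.4031 = (-0.6247, -0.6247, 0.0000, 0.4685).
r_{12} = q_1·c_2 = 1.8741.
u_2 = c_2 − 1.8741·q_1 = (-0.8293, -2.8293, 4.0000, -4.8780).

u_2 = (-0.8293, -2.8293, 4.0000, -4.8780)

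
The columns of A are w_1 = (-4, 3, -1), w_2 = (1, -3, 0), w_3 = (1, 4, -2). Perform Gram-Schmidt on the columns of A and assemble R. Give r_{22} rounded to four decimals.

r_{22} = 1.8708

w_1 = (-4, 3, -1); ‖w_1‖ = 5.0990, so e_1 = (-0.7845, 0.5883, -0.1961).
e_1·w_2 = (-0.7845)·1 + 0.5883·(-3) + (-0.1961)·0 = -2.5495.
u_2 = w_2 + 2.5495·e_1 = (-1.0000, -1.5000, -0.5000).
r_{22} = ‖u_2‖ = 1.8708.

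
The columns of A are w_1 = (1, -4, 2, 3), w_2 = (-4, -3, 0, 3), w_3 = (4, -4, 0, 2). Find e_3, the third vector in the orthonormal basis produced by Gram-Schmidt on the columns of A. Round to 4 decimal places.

e_1 = w_1/‖w_1‖ = (1, -4, 2, 3)/5.4772 = (0.1826, -0.7303, 0.3651, 0.5477).
r_{12} = e_1·w_2 = 3.1038.
u_2 = w_2 − 3.1038·e_1 = (-4.5667, -0.7333, -1.1333, 1.3000).
‖u_2‖ = 4.9363, so e_2 = (-0.9251, -0.1486, -0.2296, 0.2634).
r_{13} = e_1·w_3 = 4.7469; r_{23} = e_2·w_3 = -2.5796.
u_3 = w_3 − 4.7469·e_1 + 2.5796·e_2 = (0.7469, -0.9166, -2.3256, 0.0793).
‖u_3‖ = 2.6101, so e_3 = (0.2862, -0.3512, -0.8910, 0.0304).

e_3 = (0.2862, -0.3512, -0.8910, 0.0304)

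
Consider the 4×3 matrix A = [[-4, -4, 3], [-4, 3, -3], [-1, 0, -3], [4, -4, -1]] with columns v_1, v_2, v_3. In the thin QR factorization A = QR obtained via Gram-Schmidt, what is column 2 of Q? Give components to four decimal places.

v_1 = (-4, -4, -1, 4); ‖v_1‖ = 7.0000, so e_1 = (-0.5714, -0.5714, -0.1429, 0.5714).
e_1·v_2 = (-0.5714)·(-4) + (-0.5714)·3 + (-0.1429)·0 + 0.5714·(-4) = -1.7143.
u_2 = v_2 + 1.7143·e_1 = (-4.9796, 2.0204, -0.2449, -3.0204).
‖u_2‖ = 6.1694, so e_2 = (-0.8071, 0.3275, -0.0397, -0.4896).

e_2 = (-0.8071, 0.3275, -0.0397, -0.4896)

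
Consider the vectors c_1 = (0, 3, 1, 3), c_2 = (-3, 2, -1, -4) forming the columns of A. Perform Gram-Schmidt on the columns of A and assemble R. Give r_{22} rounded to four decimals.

q_1 = c_1/‖c_1‖ = (0, 3, 1, 3)/4.3589 = (0.0000, 0.6882, 0.2294, 0.6882).
r_{12} = q_1·c_2 = -1.6059.
u_2 = c_2 + 1.6059·q_1 = (-3.0000, 3.1053, -0.6316, -2.8947).
r_{22} = ‖u_2‖ = 5.2365.

r_{22} = 5.2365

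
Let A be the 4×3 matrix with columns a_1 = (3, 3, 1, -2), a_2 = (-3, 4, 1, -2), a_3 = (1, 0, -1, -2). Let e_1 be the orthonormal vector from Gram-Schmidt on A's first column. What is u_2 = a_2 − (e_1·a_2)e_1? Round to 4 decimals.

a_1 = (3, 3, 1, -2); ‖a_1‖ = 4.7958, so e_1 = (0.6255, 0.6255, 0.2085, -0.4170).
e_1·a_2 = 0.6255·(-3) + 0.6255·4 + 0.2085·1 + (-0.4170)·(-2) = 1.6681.
u_2 = a_2 − 1.6681·e_1 = (-4.0435, 2.9565, 0.6522, -1.3043).

u_2 = (-4.0435, 2.9565, 0.6522, -1.3043)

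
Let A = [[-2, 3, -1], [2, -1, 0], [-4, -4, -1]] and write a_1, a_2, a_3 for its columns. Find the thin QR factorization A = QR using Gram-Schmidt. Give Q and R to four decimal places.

Q = [[-0.4082, 0.7591, -0.5071], [0.4082, -0.3450, -0.8452], [-0.8165, -0.5521, -0.1690]], R = [[4.8990, 1.6330, 1.2247], [0.0000, 4.8305, -0.2070], [0.0000, 0.0000, 0.6761]]

a_1 = (-2, 2, -4); ‖a_1‖ = 4.8990, so e_1 = (-0.4082, 0.4082, -0.8165).
e_1·a_2 = (-0.4082)·3 + 0.4082·(-1) + (-0.8165)·(-4) = 1.6330.
u_2 = a_2 − 1.6330·e_1 = (3.6667, -1.6667, -2.6667).
‖u_2‖ = 4.8305, so e_2 = (0.7591, -0.3450, -0.5521).
e_1·a_3 = (-0.4082)·(-1) + 0.4082·0 + (-0.8165)·(-1) = 1.2247; e_2·a_3 = 0.7591·(-1) + (-0.3450)·0 + (-0.5521)·(-1) = -0.2070.
u_3 = a_3 − 1.2247·e_1 + 0.2070·e_2 = (-0.3429, -0.5714, -0.1143).
‖u_3‖ = 0.6761, so e_3 = (-0.5071, -0.8452, -0.1690).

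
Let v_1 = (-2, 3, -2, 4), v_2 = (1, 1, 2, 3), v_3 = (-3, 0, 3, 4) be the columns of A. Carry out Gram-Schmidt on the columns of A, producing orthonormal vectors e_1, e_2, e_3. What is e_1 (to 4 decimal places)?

e_1 = (-0.3482, 0.5222, -0.3482, 0.6963)

v_1 = (-2, 3, -2, 4); ‖v_1‖ = 5.7446, so e_1 = (-0.3482, 0.5222, -0.3482, 0.6963).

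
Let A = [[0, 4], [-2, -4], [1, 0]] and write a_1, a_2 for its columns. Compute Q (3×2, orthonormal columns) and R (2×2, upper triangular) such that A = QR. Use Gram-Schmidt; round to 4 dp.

Q = [[0.0000, 0.9129], [-0.8944, -0.1826], [0.4472, -0.3651]], R = [[2.2361, 3.5777], [0.0000, 4.3818]]

a_1 = (0, -2, 1); ‖a_1‖ = 2.2361, so q_1 = (0.0000, -0.8944, 0.4472).
q_1·a_2 = 0.0000·4 + (-0.8944)·(-4) + 0.4472·0 = 3.5777.
u_2 = a_2 − 3.5777·q_1 = (4.0000, -0.8000, -1.6000).
‖u_2‖ = 4.3818, so q_2 = (0.9129, -0.1826, -0.3651).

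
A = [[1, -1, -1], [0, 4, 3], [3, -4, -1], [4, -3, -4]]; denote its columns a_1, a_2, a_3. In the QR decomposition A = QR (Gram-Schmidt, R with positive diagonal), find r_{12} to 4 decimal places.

r_{12} = -4.9029

e_1 = a_1/‖a_1‖ = (1, 0, 3, 4)/5.0990 = (0.1961, 0.0000, 0.5883, 0.7845).
r_{12} = e_1·a_2 = -4.9029.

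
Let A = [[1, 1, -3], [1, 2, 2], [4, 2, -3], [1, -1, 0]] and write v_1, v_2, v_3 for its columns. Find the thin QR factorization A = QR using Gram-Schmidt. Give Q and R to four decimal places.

v_1 = (1, 1, 4, 1); ‖v_1‖ = 4.3589, so e_1 = (0.2294, 0.2294, 0.9177, 0.2294).
e_1·v_2 = 0.2294·1 + 0.2294·2 + 0.9177·2 + 0.2294·(-1) = 2.2942.
u_2 = v_2 − 2.2942·e_1 = (0.4737, 1.4737, -0.1053, -1.5263).
‖u_2‖ = 2.1764, so e_2 = (0.2176, 0.6771, -0.0484, -0.7013).
e_1·v_3 = 0.2294·(-3) + 0.2294·2 + 0.9177·(-3) + 0.2294·0 = -2.9824; e_2·v_3 = 0.2176·(-3) + 0.6771·2 + (-0.0484)·(-3) + (-0.7013)·0 = 0.8464.
u_3 = v_3 + 2.9824·e_1 − 0.8464·e_2 = (-2.5000, 2.1111, -0.2222, 1.2778).
‖u_3‖ = 3.5198, so e_3 = (-0.7103, 0.5998, -0.0631, 0.3630).

Q = [[0.2294, 0.2176, -0.7103], [0.2294, 0.6771, 0.5998], [0.9177, -0.0484, -0.0631], [0.2294, -0.7013, 0.3630]], R = [[4.3589, 2.2942, -2.9824], [0.0000, 2.1764, 0.8464], [0.0000, 0.0000, 3.5198]]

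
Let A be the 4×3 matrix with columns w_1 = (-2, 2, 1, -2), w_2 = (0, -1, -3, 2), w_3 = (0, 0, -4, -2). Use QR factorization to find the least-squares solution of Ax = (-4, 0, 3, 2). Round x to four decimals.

q_1 = w_1/‖w_1‖ = (-2, 2, 1, -2)/3.6056 = (-0.5547, 0.5547, 0.2774, -0.5547).
r_{12} = q_1·w_2 = -2.4962.
u_2 = w_2 + 2.4962·q_1 = (-1.3846, 0.3846, -2.3077, 0.6154).
‖u_2‖ = 2.7873, so q_2 = (-0.4968, 0.1380, -0.8279, 0.2208).
r_{13} = q_1·w_3 = 0.0000; r_{23} = q_2·w_3 = 2.8701.
u_3 = w_3 + 0.0000·q_1 − 2.8701·q_2 = (1.4257, -0.3960, -1.6238, -2.6337).
‖u_3‖ = 3.4296, so q_3 = (0.4157, -0.1155, -0.4735, -0.7679).
Qᵀb = (1.9415, -0.0552, -4.6190).
Back-substitute: x_3 = -4.6190/3.4296 = -1.3468.
x_2 = (-0.0552 − 2.8701·(-1.3468))/2.7873 = 1.3670.
x_1 = (1.9415 + 2.4962·1.3670 + 0.0000·(-1.3468))/3.6056 = 1.4848.

x = (1.4848, 1.3670, -1.3468)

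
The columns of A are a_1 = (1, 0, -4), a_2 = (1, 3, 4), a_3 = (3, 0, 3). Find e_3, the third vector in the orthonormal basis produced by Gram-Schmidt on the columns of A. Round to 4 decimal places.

e_3 = (0.8146, -0.5431, 0.2037)

e_1 = a_1/‖a_1‖ = (1, 0, -4)/4.1231 = (0.2425, 0.0000, -0.9701).
r_{12} = e_1·a_2 = -3.6380.
u_2 = a_2 + 3.6380·e_1 = (1.8824, 3.0000, 0.4706).
‖u_2‖ = 3.5728, so e_2 = (0.5269, 0.8397, 0.1317).
r_{13} = e_1·a_3 = -2.1828; r_{23} = e_2·a_3 = 1.9757.
u_3 = a_3 + 2.1828·e_1 − 1.9757·e_2 = (2.4885, -1.6590, 0.6221).
‖u_3‖ = 3.0548, so e_3 = (0.8146, -0.5431, 0.2037).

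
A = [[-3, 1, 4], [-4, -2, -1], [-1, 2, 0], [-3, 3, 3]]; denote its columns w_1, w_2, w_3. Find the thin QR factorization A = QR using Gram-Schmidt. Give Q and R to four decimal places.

w_1 = (-3, -4, -1, -3); ‖w_1‖ = 5.9161, so q_1 = (-0.5071, -0.6761, -0.1690, -0.5071).
q_1·w_2 = (-0.5071)·1 + (-0.6761)·(-2) + (-0.1690)·2 + (-0.5071)·3 = -1.0142.
u_2 = w_2 + 1.0142·q_1 = (0.4857, -2.6857, 1.8286, 2.4857).
‖u_2‖ = 4.1196, so q_2 = (0.1179, -0.6519, 0.4439, 0.6034).
q_1·w_3 = (-0.5071)·4 + (-0.6761)·(-1) + (-0.1690)·0 + (-0.5071)·3 = -2.8735; q_2·w_3 = 0.1179·4 + (-0.6519)·(-1) + 0.4439·0 + 0.6034·3 = 2.9337.
u_3 = w_3 + 2.8735·q_1 − 2.9337·q_2 = (2.1970, -1.0303, -1.7879, -0.2273).
‖u_3‖ = 3.0226, so q_3 = (0.7268, -0.3409, -0.5915, -0.0752).

Q = [[-0.5071, 0.1179, 0.7268], [-0.6761, -0.6519, -0.3409], [-0.1690, 0.4439, -0.5915], [-0.5071, 0.6034, -0.0752]], R = [[5.9161, -1.0142, -2.8735], [0.0000, 4.1196, 2.9337], [0.0000, 0.0000, 3.0226]]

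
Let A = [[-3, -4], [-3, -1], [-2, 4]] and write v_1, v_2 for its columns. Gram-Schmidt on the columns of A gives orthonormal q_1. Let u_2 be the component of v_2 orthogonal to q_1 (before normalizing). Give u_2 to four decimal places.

v_1 = (-3, -3, -2); ‖v_1‖ = 4.6904, so q_1 = (-0.6396, -0.6396, -0.4264).
q_1·v_2 = (-0.6396)·(-4) + (-0.6396)·(-1) + (-0.4264)·4 = 1.4924.
u_2 = v_2 − 1.4924·q_1 = (-3.0455, -0.0455, 4.6364).

u_2 = (-3.0455, -0.0455, 4.6364)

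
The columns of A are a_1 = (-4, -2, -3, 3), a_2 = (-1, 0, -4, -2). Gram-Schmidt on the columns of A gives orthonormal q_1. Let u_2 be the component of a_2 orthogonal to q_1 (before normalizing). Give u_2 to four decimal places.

u_2 = (0.0526, 0.5263, -3.2105, -2.7895)

a_1 = (-4, -2, -3, 3); ‖a_1‖ = 6.1644, so q_1 = (-0.6489, -0.3244, -0.4867, 0.4867).
q_1·a_2 = (-0.6489)·(-1) + (-0.3244)·0 + (-0.4867)·(-4) + 0.4867·(-2) = 1.6222.
u_2 = a_2 − 1.6222·q_1 = (0.0526, 0.5263, -3.2105, -2.7895).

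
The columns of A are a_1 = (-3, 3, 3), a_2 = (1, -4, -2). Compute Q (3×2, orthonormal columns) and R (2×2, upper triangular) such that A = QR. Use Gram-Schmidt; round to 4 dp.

a_1 = (-3, 3, 3); ‖a_1‖ = 5.1962, so q_1 = (-0.5774, 0.5774, 0.5774).
q_1·a_2 = (-0.5774)·1 + 0.5774·(-4) + 0.5774·(-2) = -4.0415.
u_2 = a_2 + 4.0415·q_1 = (-1.3333, -1.6667, 0.3333).
‖u_2‖ = 2.1602, so q_2 = (-0.6172, -0.7715, 0.1543).

Q = [[-0.5774, -0.6172], [0.5774, -0.7715], [0.5774, 0.1543]], R = [[5.1962, -4.0415], [0.0000, 2.1602]]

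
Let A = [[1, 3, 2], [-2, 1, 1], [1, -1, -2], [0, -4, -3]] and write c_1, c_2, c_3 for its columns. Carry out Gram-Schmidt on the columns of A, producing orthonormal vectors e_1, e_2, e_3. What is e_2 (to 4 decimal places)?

c_1 = (1, -2, 1, 0); ‖c_1‖ = 2.4495, so e_1 = (0.4082, -0.8165, 0.4082, 0.0000).
e_1·c_2 = 0.4082·3 + (-0.8165)·1 + 0.4082·(-1) + 0.0000·(-4) = 0.0000.
u_2 = c_2 + 0.0000·e_1 = (3.0000, 1.0000, -1.0000, -4.0000).
‖u_2‖ = 5.1962, so e_2 = (0.5774, 0.1925, -0.1925, -0.7698).

e_2 = (0.5774, 0.1925, -0.1925, -0.7698)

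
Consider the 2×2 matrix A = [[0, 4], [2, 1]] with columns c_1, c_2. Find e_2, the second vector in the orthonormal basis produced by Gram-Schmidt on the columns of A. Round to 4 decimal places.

c_1 = (0, 2); ‖c_1‖ = 2.0000, so e_1 = (0.0000, 1.0000).
e_1·c_2 = 0.0000·4 + 1.0000·1 = 1.0000.
u_2 = c_2 − 1.0000·e_1 = (4.0000, 0.0000).
‖u_2‖ = 4.0000, so e_2 = (1.0000, 0.0000).

e_2 = (1.0000, 0.0000)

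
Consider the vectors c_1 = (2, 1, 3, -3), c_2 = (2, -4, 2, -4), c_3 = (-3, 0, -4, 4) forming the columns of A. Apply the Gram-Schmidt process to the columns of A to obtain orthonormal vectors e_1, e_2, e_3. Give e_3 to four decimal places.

e_3 = (-0.5901, 0.2107, -0.3653, -0.6884)

c_1 = (2, 1, 3, -3); ‖c_1‖ = 4.7958, so e_1 = (0.4170, 0.2085, 0.6255, -0.6255).
e_1·c_2 = 0.4170·2 + 0.2085·(-4) + 0.6255·2 + (-0.6255)·(-4) = 3.7533.
u_2 = c_2 − 3.7533·e_1 = (0.4348, -4.7826, -0.3478, -1.6522).
‖u_2‖ = 5.0905, so e_2 = (0.0854, -0.9395, -0.0683, -0.3246).
e_1·c_3 = 0.4170·(-3) + 0.2085·0 + 0.6255·(-4) + (-0.6255)·4 = -6.2554; e_2·c_3 = 0.0854·(-3) + (-0.9395)·0 + (-0.0683)·(-4) + (-0.3246)·4 = -1.2812.
u_3 = c_3 + 6.2554·e_1 + 1.2812·e_2 = (-0.2819, 0.1007, -0.1745, -0.3289).
‖u_3‖ = 0.4777, so e_3 = (-0.5901, 0.2107, -0.3653, -0.6884).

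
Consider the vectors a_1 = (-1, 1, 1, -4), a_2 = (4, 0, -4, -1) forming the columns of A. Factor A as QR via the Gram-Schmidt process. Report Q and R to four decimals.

Q = [[-0.2294, 0.6682], [0.2294, 0.0371], [0.2294, -0.6682], [-0.9177, -0.3248]], R = [[4.3589, -0.9177], [0.0000, 5.6708]]

a_1 = (-1, 1, 1, -4); ‖a_1‖ = 4.3589, so q_1 = (-0.2294, 0.2294, 0.2294, -0.9177).
q_1·a_2 = (-0.2294)·4 + 0.2294·0 + 0.2294·(-4) + (-0.9177)·(-1) = -0.9177.
u_2 = a_2 + 0.9177·q_1 = (3.7895, 0.2105, -3.7895, -1.8421).
‖u_2‖ = 5.6708, so q_2 = (0.6682, 0.0371, -0.6682, -0.3248).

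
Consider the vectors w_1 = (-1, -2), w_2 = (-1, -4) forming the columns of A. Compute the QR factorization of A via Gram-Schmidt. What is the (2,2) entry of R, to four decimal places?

r_{22} = 0.8944

w_1 = (-1, -2); ‖w_1‖ = 2.2361, so q_1 = (-0.4472, -0.8944).
q_1·w_2 = (-0.4472)·(-1) + (-0.8944)·(-4) = 4.0249.
u_2 = w_2 − 4.0249·q_1 = (0.8000, -0.4000).
r_{22} = ‖u_2‖ = 0.8944.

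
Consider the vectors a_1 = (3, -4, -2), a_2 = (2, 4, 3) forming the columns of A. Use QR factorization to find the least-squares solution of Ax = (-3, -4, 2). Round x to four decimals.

x = (-0.2889, -0.7111)

a_1 = (3, -4, -2); ‖a_1‖ = 5.3852, so q_1 = (0.5571, -0.7428, -0.3714).
q_1·a_2 = 0.5571·2 + (-0.7428)·4 + (-0.3714)·3 = -2.9711.
u_2 = a_2 + 2.9711·q_1 = (3.6552, 1.7931, 1.8966).
‖u_2‖ = 4.4914, so q_2 = (0.8138, 0.3992, 0.4223).
Qᵀb = (0.5571, -3.1939).
Back-substitute: x_2 = -3.1939/4.4914 = -0.7111.
x_1 = (0.5571 + 2.9711·(-0.7111))/5.3852 = -0.2889.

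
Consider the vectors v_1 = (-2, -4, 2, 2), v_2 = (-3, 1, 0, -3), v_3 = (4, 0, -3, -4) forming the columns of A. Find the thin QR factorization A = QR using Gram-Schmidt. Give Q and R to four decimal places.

Q = [[-0.3780, -0.7654, 0.3880], [-0.7559, 0.0998, -0.6376], [0.3780, 0.0666, -0.2866], [0.3780, -0.6323, -0.6006]], R = [[5.2915, -0.7559, -4.1576], [0.0000, 4.2929, -0.7321], [0.0000, 0.0000, 4.8144]]

v_1 = (-2, -4, 2, 2); ‖v_1‖ = 5.2915, so e_1 = (-0.3780, -0.7559, 0.3780, 0.3780).
e_1·v_2 = (-0.3780)·(-3) + (-0.7559)·1 + 0.3780·0 + 0.3780·(-3) = -0.7559.
u_2 = v_2 + 0.7559·e_1 = (-3.2857, 0.4286, 0.2857, -2.7143).
‖u_2‖ = 4.2929, so e_2 = (-0.7654, 0.0998, 0.0666, -0.6323).
e_1·v_3 = (-0.3780)·4 + (-0.7559)·0 + 0.3780·(-3) + 0.3780·(-4) = -4.1576; e_2·v_3 = (-0.7654)·4 + 0.0998·0 + 0.0666·(-3) + (-0.6323)·(-4) = -0.7321.
u_3 = v_3 + 4.1576·e_1 + 0.7321·e_2 = (1.8682, -3.0698, -1.3798, -2.8915).
‖u_3‖ = 4.8144, so e_3 = (0.3880, -0.6376, -0.2866, -0.6006).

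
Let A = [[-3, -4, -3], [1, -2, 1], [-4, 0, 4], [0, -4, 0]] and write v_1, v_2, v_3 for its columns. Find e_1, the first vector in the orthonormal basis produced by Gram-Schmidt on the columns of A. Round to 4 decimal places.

e_1 = (-0.5883, 0.1961, -0.7845, 0.0000)

v_1 = (-3, 1, -4, 0); ‖v_1‖ = 5.0990, so e_1 = (-0.5883, 0.1961, -0.7845, 0.0000).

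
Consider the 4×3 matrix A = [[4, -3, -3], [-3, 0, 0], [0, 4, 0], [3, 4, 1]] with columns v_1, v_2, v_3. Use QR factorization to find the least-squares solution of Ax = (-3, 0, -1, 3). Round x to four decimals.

x = (0.3521, -0.1129, 1.6637)

v_1 = (4, -3, 0, 3); ‖v_1‖ = 5.8310, so e_1 = (0.6860, -0.5145, 0.0000, 0.5145).
e_1·v_2 = 0.6860·(-3) + (-0.5145)·0 + 0.0000·4 + 0.5145·4 = 0.0000.
u_2 = v_2 + 0.0000·e_1 = (-3.0000, 0.0000, 4.0000, 4.0000).
‖u_2‖ = 6.4031, so e_2 = (-0.4685, 0.0000, 0.6247, 0.6247).
e_1·v_3 = 0.6860·(-3) + (-0.5145)·0 + 0.0000·0 + 0.5145·1 = -1.5435; e_2·v_3 = (-0.4685)·(-3) + 0.0000·0 + 0.6247·0 + 0.6247·1 = 2.0303.
u_3 = v_3 + 1.5435·e_1 − 2.0303·e_2 = (-0.9900, -0.7941, -1.2683, 0.5258).
‖u_3‖ = 1.8697, so e_3 = (-0.5295, -0.4247, -0.6783, 0.2812).
Qᵀb = (-0.5145, 2.6550, 3.1105).
Back-substitute: x_3 = 3.1105/1.8697 = 1.6637.
x_2 = (2.6550 − 2.0303·1.6637)/6.4031 = -0.1129.
x_1 = (-0.5145 + 0.0000·(-0.1129) + 1.5435·1.6637)/5.8310 = 0.3521.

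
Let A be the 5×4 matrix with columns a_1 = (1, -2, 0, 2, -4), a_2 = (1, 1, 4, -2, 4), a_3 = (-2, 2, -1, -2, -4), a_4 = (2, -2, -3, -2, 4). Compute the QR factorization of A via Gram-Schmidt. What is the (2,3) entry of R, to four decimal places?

a_1 = (1, -2, 0, 2, -4); ‖a_1‖ = 5.0000, so q_1 = (0.2000, -0.4000, 0.0000, 0.4000, -0.8000).
q_1·a_2 = 0.2000·1 + (-0.4000)·1 + 0.0000·4 + 0.4000·(-2) + (-0.8000)·4 = -4.2000.
u_2 = a_2 + 4.2000·q_1 = (1.8400, -0.6800, 4.0000, -0.3200, 0.6400).
‖u_2‖ = 4.5122, so q_2 = (0.4078, -0.1507, 0.8865, -0.0709, 0.1418).
r_{23} = q_2·a_3 = -2.4290.

r_{23} = -2.4290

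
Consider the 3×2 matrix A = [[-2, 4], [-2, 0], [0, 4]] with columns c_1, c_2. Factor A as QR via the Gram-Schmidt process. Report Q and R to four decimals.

Q = [[-0.7071, 0.4082], [-0.7071, -0.4082], [0.0000, 0.8165]], R = [[2.8284, -2.8284], [0.0000, 4.8990]]

q_1 = c_1/‖c_1‖ = (-2, -2, 0)/2.8284 = (-0.7071, -0.7071, 0.0000).
r_{12} = q_1·c_2 = -2.8284.
u_2 = c_2 + 2.8284·q_1 = (2.0000, -2.0000, 4.0000).
‖u_2‖ = 4.8990, so q_2 = (0.4082, -0.4082, 0.8165).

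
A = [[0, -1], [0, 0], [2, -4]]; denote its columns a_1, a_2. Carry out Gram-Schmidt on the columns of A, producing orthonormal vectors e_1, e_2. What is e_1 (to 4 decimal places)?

e_1 = (0.0000, 0.0000, 1.0000)

a_1 = (0, 0, 2); ‖a_1‖ = 2.0000, so e_1 = (0.0000, 0.0000, 1.0000).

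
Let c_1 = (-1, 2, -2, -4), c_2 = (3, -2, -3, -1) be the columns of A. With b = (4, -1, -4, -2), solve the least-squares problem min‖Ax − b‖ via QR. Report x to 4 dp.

c_1 = (-1, 2, -2, -4); ‖c_1‖ = 5.0000, so e_1 = (-0.2000, 0.4000, -0.4000, -0.8000).
e_1·c_2 = (-0.2000)·3 + 0.4000·(-2) + (-0.4000)·(-3) + (-0.8000)·(-1) = 0.6000.
u_2 = c_2 − 0.6000·e_1 = (3.1200, -2.2400, -2.7600, -0.5200).
‖u_2‖ = 4.7582, so e_2 = (0.6557, -0.4708, -0.5801, -0.1093).
Qᵀb = (2.0000, 5.6324).
Back-substitute: x_2 = 5.6324/4.7582 = 1.1837.
x_1 = (2.0000 − 0.6000·1.1837)/5.0000 = 0.2580.

x = (0.2580, 1.1837)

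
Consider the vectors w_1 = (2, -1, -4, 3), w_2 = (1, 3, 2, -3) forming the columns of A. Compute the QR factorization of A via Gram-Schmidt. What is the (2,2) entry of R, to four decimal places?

w_1 = (2, -1, -4, 3); ‖w_1‖ = 5.4772, so q_1 = (0.3651, -0.1826, -0.7303, 0.5477).
q_1·w_2 = 0.3651·1 + (-0.1826)·3 + (-0.7303)·2 + 0.5477·(-3) = -3.2863.
u_2 = w_2 + 3.2863·q_1 = (2.2000, 2.4000, -0.4000, -1.2000).
r_{22} = ‖u_2‖ = 3.4928.

r_{22} = 3.4928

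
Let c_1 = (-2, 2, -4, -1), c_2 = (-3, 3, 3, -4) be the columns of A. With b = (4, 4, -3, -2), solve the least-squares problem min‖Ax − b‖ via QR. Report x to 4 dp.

e_1 = c_1/‖c_1‖ = (-2, 2, -4, -1)/5.0000 = (-0.4000, 0.4000, -0.8000, -0.2000).
r_{12} = e_1·c_2 = 0.8000.
u_2 = c_2 − 0.8000·e_1 = (-2.6800, 2.6800, 3.6400, -3.8400).
‖u_2‖ = 6.5085, so e_2 = (-0.4118, 0.4118, 0.5593, -0.5900).
Qᵀb = (2.8000, -0.4978).
Back-substitute: x_2 = -0.4978/6.5085 = -0.0765.
x_1 = (2.8000 − 0.8000·(-0.0765))/5.0000 = 0.5722.

x = (0.5722, -0.0765)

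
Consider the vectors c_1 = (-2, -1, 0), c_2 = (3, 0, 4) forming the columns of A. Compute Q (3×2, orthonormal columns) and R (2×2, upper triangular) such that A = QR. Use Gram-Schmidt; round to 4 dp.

Q = [[-0.8944, 0.1422], [-0.4472, -0.2844], [0.0000, 0.9481]], R = [[2.2361, -2.6833], [0.0000, 4.2190]]

q_1 = c_1/‖c_1‖ = (-2, -1, 0)/2.2361 = (-0.8944, -0.4472, 0.0000).
r_{12} = q_1·c_2 = -2.6833.
u_2 = c_2 + 2.6833·q_1 = (0.6000, -1.2000, 4.0000).
‖u_2‖ = 4.2190, so q_2 = (0.1422, -0.2844, 0.9481).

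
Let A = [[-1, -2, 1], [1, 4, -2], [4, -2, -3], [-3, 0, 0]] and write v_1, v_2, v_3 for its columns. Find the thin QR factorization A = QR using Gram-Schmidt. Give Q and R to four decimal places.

Q = [[-0.1925, -0.4247, 0.0000], [0.1925, 0.8342, -0.2673], [0.7698, -0.3488, -0.5345], [-0.5774, -0.0455, -0.8018]], R = [[5.1962, -0.3849, -2.8868], [0.0000, 4.8838, -1.0465], [0.0000, 0.0000, 2.1381]]

e_1 = v_1/‖v_1‖ = (-1, 1, 4, -3)/5.1962 = (-0.1925, 0.1925, 0.7698, -0.5774).
r_{12} = e_1·v_2 = -0.3849.
u_2 = v_2 + 0.3849·e_1 = (-2.0741, 4.0741, -1.7037, -0.2222).
‖u_2‖ = 4.8838, so e_2 = (-0.4247, 0.8342, -0.3488, -0.0455).
r_{13} = e_1·v_3 = -2.8868; r_{23} = e_2·v_3 = -1.0465.
u_3 = v_3 + 2.8868·e_1 + 1.0465·e_2 = (0.0000, -0.5714, -1.1429, -1.7143).
‖u_3‖ = 2.1381, so e_3 = (0.0000, -0.2673, -0.5345, -0.8018).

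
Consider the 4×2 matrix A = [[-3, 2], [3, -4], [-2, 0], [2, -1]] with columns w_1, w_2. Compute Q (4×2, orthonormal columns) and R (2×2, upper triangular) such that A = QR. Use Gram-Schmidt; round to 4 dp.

Q = [[-0.5883, -0.1298], [0.5883, -0.7142], [-0.3922, -0.6492], [0.3922, 0.2272]], R = [[5.0990, -3.9223], [0.0000, 2.3697]]

w_1 = (-3, 3, -2, 2); ‖w_1‖ = 5.0990, so q_1 = (-0.5883, 0.5883, -0.3922, 0.3922).
q_1·w_2 = (-0.5883)·2 + 0.5883·(-4) + (-0.3922)·0 + 0.3922·(-1) = -3.9223.
u_2 = w_2 + 3.9223·q_1 = (-0.3077, -1.6923, -1.5385, 0.5385).
‖u_2‖ = 2.3697, so q_2 = (-0.1298, -0.7142, -0.6492, 0.2272).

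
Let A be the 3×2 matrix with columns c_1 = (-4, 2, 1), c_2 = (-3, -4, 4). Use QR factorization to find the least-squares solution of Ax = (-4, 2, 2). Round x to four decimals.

c_1 = (-4, 2, 1); ‖c_1‖ = 4.5826, so e_1 = (-0.8729, 0.4364, 0.2182).
e_1·c_2 = (-0.8729)·(-3) + 0.4364·(-4) + 0.2182·4 = 1.7457.
u_2 = c_2 − 1.7457·e_1 = (-1.4762, -4.7619, 3.6190).
‖u_2‖ = 6.1606, so e_2 = (-0.2396, -0.7730, 0.5875).
Qᵀb = (4.8008, 0.5875).
Back-substitute: x_2 = 0.5875/6.1606 = 0.0954.
x_1 = (4.8008 − 1.7457·0.0954)/4.5826 = 1.0113.

x = (1.0113, 0.0954)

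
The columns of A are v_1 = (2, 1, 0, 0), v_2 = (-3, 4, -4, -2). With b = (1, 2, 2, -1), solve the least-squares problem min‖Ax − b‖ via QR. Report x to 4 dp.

x = (0.8054, 0.0136)

v_1 = (2, 1, 0, 0); ‖v_1‖ = 2.2361, so e_1 = (0.8944, 0.4472, 0.0000, 0.0000).
e_1·v_2 = 0.8944·(-3) + 0.4472·4 + 0.0000·(-4) + 0.0000·(-2) = -0.8944.
u_2 = v_2 + 0.8944·e_1 = (-2.2000, 4.4000, -4.0000, -2.0000).
‖u_2‖ = 6.6483, so e_2 = (-0.3309, 0.6618, -0.6017, -0.3008).
Qᵀb = (1.7889, 0.0902).
Back-substitute: x_2 = 0.0902/6.6483 = 0.0136.
x_1 = (1.7889 + 0.8944·0.0136)/2.2361 = 0.8054.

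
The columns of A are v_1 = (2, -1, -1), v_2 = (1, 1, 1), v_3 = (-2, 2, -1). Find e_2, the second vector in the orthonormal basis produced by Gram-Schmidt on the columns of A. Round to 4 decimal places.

v_1 = (2, -1, -1); ‖v_1‖ = 2.4495, so e_1 = (0.8165, -0.4082, -0.4082).
e_1·v_2 = 0.8165·1 + (-0.4082)·1 + (-0.4082)·1 = 0.0000.
u_2 = v_2 + 0.0000·e_1 = (1.0000, 1.0000, 1.0000).
‖u_2‖ = 1.7321, so e_2 = (0.5774, 0.5774, 0.5774).

e_2 = (0.5774, 0.5774, 0.5774)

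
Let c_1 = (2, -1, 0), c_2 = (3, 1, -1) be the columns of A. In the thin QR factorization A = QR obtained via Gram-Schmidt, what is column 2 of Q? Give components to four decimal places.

c_1 = (2, -1, 0); ‖c_1‖ = 2.2361, so q_1 = (0.8944, -0.4472, 0.0000).
q_1·c_2 = 0.8944·3 + (-0.4472)·1 + 0.0000·(-1) = 2.2361.
u_2 = c_2 − 2.2361·q_1 = (1.0000, 2.0000, -1.0000).
‖u_2‖ = 2.4495, so q_2 = (0.4082, 0.8165, -0.4082).

q_2 = (0.4082, 0.8165, -0.4082)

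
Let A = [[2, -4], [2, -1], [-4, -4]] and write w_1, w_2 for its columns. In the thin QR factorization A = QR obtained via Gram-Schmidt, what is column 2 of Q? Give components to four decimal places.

q_2 = (-0.8018, -0.2673, -0.5345)

q_1 = w_1/‖w_1‖ = (2, 2, -4)/4.8990 = (0.4082, 0.4082, -0.8165).
r_{12} = q_1·w_2 = 1.2247.
u_2 = w_2 − 1.2247·q_1 = (-4.5000, -1.5000, -3.0000).
‖u_2‖ = 5.6125, so q_2 = (-0.8018, -0.2673, -0.5345).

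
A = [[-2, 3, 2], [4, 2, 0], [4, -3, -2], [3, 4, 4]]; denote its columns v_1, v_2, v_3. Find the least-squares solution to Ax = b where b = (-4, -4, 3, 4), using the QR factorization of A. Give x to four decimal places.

v_1 = (-2, 4, 4, 3); ‖v_1‖ = 6.7082, so e_1 = (-0.2981, 0.5963, 0.5963, 0.4472).
e_1·v_2 = (-0.2981)·3 + 0.5963·2 + 0.5963·(-3) + 0.4472·4 = 0.2981.
u_2 = v_2 − 0.2981·e_1 = (3.0889, 1.8222, -3.1778, 3.8667).
‖u_2‖ = 6.1572, so e_2 = (0.5017, 0.2959, -0.5161, 0.6280).
e_1·v_3 = (-0.2981)·2 + 0.5963·0 + 0.5963·(-2) + 0.4472·4 = 0.0000; e_2·v_3 = 0.5017·2 + 0.2959·0 + (-0.5161)·(-2) + 0.6280·4 = 4.5475.
u_3 = v_3 + 0.0000·e_1 − 4.5475·e_2 = (-0.2814, -1.3458, 0.3470, 1.1442).
‖u_3‖ = 1.8221, so e_3 = (-0.1544, -0.7386, 0.1904, 0.6280).
Qᵀb = (2.3851, -2.2268, 6.6553).
Back-substitute: x_3 = 6.6553/1.8221 = 3.6525.
x_2 = (-2.2268 − 4.5475·3.6525)/6.1572 = -3.0593.
x_1 = (2.3851 − 0.2981·(-3.0593) + 0.0000·3.6525)/6.7082 = 0.4915.

x = (0.4915, -3.0593, 3.6525)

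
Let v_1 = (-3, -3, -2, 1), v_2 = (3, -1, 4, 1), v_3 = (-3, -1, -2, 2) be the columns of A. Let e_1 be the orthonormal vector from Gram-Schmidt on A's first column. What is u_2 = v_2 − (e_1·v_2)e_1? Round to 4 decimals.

u_2 = (1.3043, -2.6957, 2.8696, 1.5652)

e_1 = v_1/‖v_1‖ = (-3, -3, -2, 1)/4.7958 = (-0.6255, -0.6255, -0.4170, 0.2085).
r_{12} = e_1·v_2 = -2.7107.
u_2 = v_2 + 2.7107·e_1 = (1.3043, -2.6957, 2.8696, 1.5652).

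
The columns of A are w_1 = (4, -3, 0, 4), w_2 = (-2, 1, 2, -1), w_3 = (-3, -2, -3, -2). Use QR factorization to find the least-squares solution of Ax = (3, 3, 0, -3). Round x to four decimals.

w_1 = (4, -3, 0, 4); ‖w_1‖ = 6.4031, so q_1 = (0.6247, -0.4685, 0.0000, 0.6247).
q_1·w_2 = 0.6247·(-2) + (-0.4685)·1 + 0.0000·2 + 0.6247·(-1) = -2.3426.
u_2 = w_2 + 2.3426·q_1 = (-0.5366, -0.0976, 2.0000, 0.4634).
‖u_2‖ = 2.1242, so q_2 = (-0.2526, -0.0459, 0.9415, 0.2182).
q_1·w_3 = 0.6247·(-3) + (-0.4685)·(-2) + 0.0000·(-3) + 0.6247·(-2) = -2.1864; q_2·w_3 = (-0.2526)·(-3) + (-0.0459)·(-2) + 0.9415·(-3) + 0.2182·(-2) = -2.4112.
u_3 = w_3 + 2.1864·q_1 + 2.4112·q_2 = (-2.2432, -3.1351, -0.7297, -0.1081).
‖u_3‖ = 3.9250, so q_3 = (-0.5715, -0.7988, -0.1859, -0.0275).
Qᵀb = (-1.4056, -1.5501, -4.0283).
Back-substitute: x_3 = -4.0283/3.9250 = -1.0263.
x_2 = (-1.5501 + 2.4112·(-1.0263))/2.1242 = -1.8947.
x_1 = (-1.4056 + 2.3426·(-1.8947) + 2.1864·(-1.0263))/6.4031 = -1.2632.

x = (-1.2632, -1.8947, -1.0263)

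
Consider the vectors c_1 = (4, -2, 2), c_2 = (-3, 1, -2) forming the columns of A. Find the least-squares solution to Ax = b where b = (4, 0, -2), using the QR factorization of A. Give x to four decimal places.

x = (2.0000, 2.0000)

c_1 = (4, -2, 2); ‖c_1‖ = 4.8990, so q_1 = (0.8165, -0.4082, 0.4082).
q_1·c_2 = 0.8165·(-3) + (-0.4082)·1 + 0.4082·(-2) = -3.6742.
u_2 = c_2 + 3.6742·q_1 = (0.0000, -0.5000, -0.5000).
‖u_2‖ = 0.7071, so q_2 = (0.0000, -0.7071, -0.7071).
Qᵀb = (2.4495, 1.4142).
Back-substitute: x_2 = 1.4142/0.7071 = 2.0000.
x_1 = (2.4495 + 3.6742·2.0000)/4.8990 = 2.0000.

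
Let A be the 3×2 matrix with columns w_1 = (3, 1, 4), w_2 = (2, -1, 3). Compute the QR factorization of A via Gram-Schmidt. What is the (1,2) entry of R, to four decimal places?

r_{12} = 3.3340

w_1 = (3, 1, 4); ‖w_1‖ = 5.0990, so q_1 = (0.5883, 0.1961, 0.7845).
r_{12} = q_1·w_2 = 3.3340.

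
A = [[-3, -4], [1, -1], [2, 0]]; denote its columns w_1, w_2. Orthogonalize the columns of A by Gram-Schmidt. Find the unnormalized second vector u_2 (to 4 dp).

u_2 = (-1.6429, -1.7857, -1.5714)

w_1 = (-3, 1, 2); ‖w_1‖ = 3.7417, so q_1 = (-0.8018, 0.2673, 0.5345).
q_1·w_2 = (-0.8018)·(-4) + 0.2673·(-1) + 0.5345·0 = 2.9399.
u_2 = w_2 − 2.9399·q_1 = (-1.6429, -1.7857, -1.5714).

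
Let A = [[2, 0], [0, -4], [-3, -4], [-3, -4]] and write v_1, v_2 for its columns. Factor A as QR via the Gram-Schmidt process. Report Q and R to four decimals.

Q = [[0.4264, -0.4671], [0.0000, -0.8563], [-0.6396, -0.1557], [-0.6396, -0.1557]], R = [[4.6904, 5.1168], [0.0000, 4.6710]]

v_1 = (2, 0, -3, -3); ‖v_1‖ = 4.6904, so e_1 = (0.4264, 0.0000, -0.6396, -0.6396).
e_1·v_2 = 0.4264·0 + 0.0000·(-4) + (-0.6396)·(-4) + (-0.6396)·(-4) = 5.1168.
u_2 = v_2 − 5.1168·e_1 = (-2.1818, -4.0000, -0.7273, -0.7273).
‖u_2‖ = 4.6710, so e_2 = (-0.4671, -0.8563, -0.1557, -0.1557).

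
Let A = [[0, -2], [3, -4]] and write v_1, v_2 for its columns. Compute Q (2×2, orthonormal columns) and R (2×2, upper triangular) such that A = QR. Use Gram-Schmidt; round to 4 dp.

Q = [[0.0000, -1.0000], [1.0000, 0.0000]], R = [[3.0000, -4.0000], [0.0000, 2.0000]]

q_1 = v_1/‖v_1‖ = (0, 3)/3.0000 = (0.0000, 1.0000).
r_{12} = q_1·v_2 = -4.0000.
u_2 = v_2 + 4.0000·q_1 = (-2.0000, 0.0000).
‖u_2‖ = 2.0000, so q_2 = (-1.0000, 0.0000).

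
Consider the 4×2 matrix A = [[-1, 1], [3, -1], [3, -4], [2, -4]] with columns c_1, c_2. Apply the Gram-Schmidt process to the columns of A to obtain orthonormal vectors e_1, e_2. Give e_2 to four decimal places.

c_1 = (-1, 3, 3, 2); ‖c_1‖ = 4.7958, so e_1 = (-0.2085, 0.6255, 0.6255, 0.4170).
e_1·c_2 = (-0.2085)·1 + 0.6255·(-1) + 0.6255·(-4) + 0.4170·(-4) = -5.0043.
u_2 = c_2 + 5.0043·e_1 = (-0.0435, 2.1304, -0.8696, -1.9130).
‖u_2‖ = 2.9927, so e_2 = (-0.0145, 0.7119, -0.2906, -0.6392).

e_2 = (-0.0145, 0.7119, -0.2906, -0.6392)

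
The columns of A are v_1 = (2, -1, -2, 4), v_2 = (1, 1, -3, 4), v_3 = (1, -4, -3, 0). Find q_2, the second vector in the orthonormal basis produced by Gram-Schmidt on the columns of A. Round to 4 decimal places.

q_2 = (-0.3476, 0.7945, -0.4800, 0.1324)

v_1 = (2, -1, -2, 4); ‖v_1‖ = 5.0000, so q_1 = (0.4000, -0.2000, -0.4000, 0.8000).
q_1·v_2 = 0.4000·1 + (-0.2000)·1 + (-0.4000)·(-3) + 0.8000·4 = 4.6000.
u_2 = v_2 − 4.6000·q_1 = (-0.8400, 1.9200, -1.1600, 0.3200).
‖u_2‖ = 2.4166, so q_2 = (-0.3476, 0.7945, -0.4800, 0.1324).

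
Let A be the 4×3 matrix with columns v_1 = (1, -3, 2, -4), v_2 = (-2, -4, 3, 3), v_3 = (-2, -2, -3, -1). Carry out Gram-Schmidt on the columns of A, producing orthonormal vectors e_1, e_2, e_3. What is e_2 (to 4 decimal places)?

v_1 = (1, -3, 2, -4); ‖v_1‖ = 5.4772, so e_1 = (0.1826, -0.5477, 0.3651, -0.7303).
e_1·v_2 = 0.1826·(-2) + (-0.5477)·(-4) + 0.3651·3 + (-0.7303)·3 = 0.7303.
u_2 = v_2 − 0.7303·e_1 = (-2.1333, -3.6000, 2.7333, 3.5333).
‖u_2‖ = 6.1210, so e_2 = (-0.3485, -0.5881, 0.4465, 0.5772).

e_2 = (-0.3485, -0.5881, 0.4465, 0.5772)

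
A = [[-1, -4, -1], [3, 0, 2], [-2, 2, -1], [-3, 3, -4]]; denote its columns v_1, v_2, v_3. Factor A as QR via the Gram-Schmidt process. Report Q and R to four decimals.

v_1 = (-1, 3, -2, -3); ‖v_1‖ = 4.7958, so e_1 = (-0.2085, 0.6255, -0.4170, -0.6255).
e_1·v_2 = (-0.2085)·(-4) + 0.6255·0 + (-0.4170)·2 + (-0.6255)·3 = -1.8766.
u_2 = v_2 + 1.8766·e_1 = (-4.3913, 1.1739, 1.2174, 1.8261).
‖u_2‖ = 5.0476, so e_2 = (-0.8700, 0.2326, 0.2412, 0.3618).
e_1·v_3 = (-0.2085)·(-1) + 0.6255·2 + (-0.4170)·(-1) + (-0.6255)·(-4) = 4.3788; e_2·v_3 = (-0.8700)·(-1) + 0.2326·2 + 0.2412·(-1) + 0.3618·(-4) = -0.3532.
u_3 = v_3 − 4.3788·e_1 + 0.3532·e_2 = (-0.3942, -0.6570, 0.9113, -1.1331).
‖u_3‖ = 1.6436, so e_3 = (-0.2398, -0.3997, 0.5544, -0.6894).

Q = [[-0.2085, -0.8700, -0.2398], [0.6255, 0.2326, -0.3997], [-0.4170, 0.2412, 0.5544], [-0.6255, 0.3618, -0.6894]], R = [[4.7958, -1.8766, 4.3788], [0.0000, 5.0476, -0.3532], [0.0000, 0.0000, 1.6436]]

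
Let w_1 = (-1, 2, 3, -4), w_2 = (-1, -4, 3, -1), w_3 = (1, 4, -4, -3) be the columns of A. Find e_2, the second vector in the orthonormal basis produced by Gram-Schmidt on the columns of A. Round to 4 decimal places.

w_1 = (-1, 2, 3, -4); ‖w_1‖ = 5.4772, so e_1 = (-0.1826, 0.3651, 0.5477, -0.7303).
e_1·w_2 = (-0.1826)·(-1) + 0.3651·(-4) + 0.5477·3 + (-0.7303)·(-1) = 1.0954.
u_2 = w_2 − 1.0954·e_1 = (-0.8000, -4.4000, 2.4000, -0.2000).
‖u_2‖ = 5.0794, so e_2 = (-0.1575, -0.8662, 0.4725, -0.0394).

e_2 = (-0.1575, -0.8662, 0.4725, -0.0394)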